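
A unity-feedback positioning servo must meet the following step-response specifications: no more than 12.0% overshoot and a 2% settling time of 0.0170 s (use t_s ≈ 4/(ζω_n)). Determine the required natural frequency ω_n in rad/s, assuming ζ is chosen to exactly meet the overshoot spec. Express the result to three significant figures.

ω_n ≈ 421 rad/s

From %OS = 100·exp(−πζ/√(1−ζ²)), invert to get ζ = −ln(OS)/√(π² + ln²(OS)) with OS = 0.120.
−ln 0.120 = 2.120, so ζ = 2.120/√(π² + 4.496) = 0.559.
Then ω_n = 4/(ζ t_s) = 4/(0.559 × 0.0170) = 421 rad/s.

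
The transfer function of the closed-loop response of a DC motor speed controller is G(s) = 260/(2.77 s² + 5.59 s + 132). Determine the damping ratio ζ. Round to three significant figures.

ζ ≈ 0.146

Dividing through by 2.77: denominator becomes s² + 2.018 s + 47.65.
So ω_n = √47.65 = 6.90 rad/s and ζ = 2.018/(2·6.90) = 0.146.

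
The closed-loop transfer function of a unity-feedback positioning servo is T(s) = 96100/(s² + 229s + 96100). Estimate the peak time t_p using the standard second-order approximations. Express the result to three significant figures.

t_p ≈ 0.0109 s

ω_n = √96100 = 310 rad/s; ζ = 229/(2·310) = 0.369.
The damped frequency ω_d = ω_n√(1−ζ²) = 288 rad/s. Then t_p = π/ω_d = 0.0109 s.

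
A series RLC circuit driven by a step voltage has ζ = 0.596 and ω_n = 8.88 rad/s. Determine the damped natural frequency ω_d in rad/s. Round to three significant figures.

ω_d ≈ 7.13 rad/s

ω_d = ω_n√(1−ζ²) = 8.88·√0.645 = 7.13 rad/s.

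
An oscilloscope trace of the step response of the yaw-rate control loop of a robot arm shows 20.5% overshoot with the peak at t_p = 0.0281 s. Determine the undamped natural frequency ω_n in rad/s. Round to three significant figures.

ζ from %OS: ζ = |ln 0.205|/√(π²+ln²0.205) = 0.450.
t_p = π/ω_d ⇒ ω_d = 112 rad/s; then ω_n = ω_d/√(1−ζ²) = 125 rad/s.

ω_n ≈ 125 rad/s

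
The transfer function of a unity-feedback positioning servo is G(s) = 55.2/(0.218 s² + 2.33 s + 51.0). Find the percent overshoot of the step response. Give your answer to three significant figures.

%OS ≈ 31.0%

Dividing through by 0.218: denominator becomes s² + 10.69 s + 233.9.
So ω_n = √233.9 = 15.3 rad/s and ζ = 10.69/(2·15.3) = 0.349.
%OS = 100·exp(−πζ/√(1−ζ²)) = 31.0%.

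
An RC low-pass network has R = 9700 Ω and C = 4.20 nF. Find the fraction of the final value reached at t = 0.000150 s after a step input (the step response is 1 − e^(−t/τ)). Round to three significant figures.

y/y_∞ ≈ 0.975

τ = RC = 9700 × 4.20 nF = 0.0000407 s.
y(t)/y_∞ = 1 − e^(−t/τ) = 1 − e^(−0.000150/0.0000407) = 1 − e^(−3.68) = 0.975.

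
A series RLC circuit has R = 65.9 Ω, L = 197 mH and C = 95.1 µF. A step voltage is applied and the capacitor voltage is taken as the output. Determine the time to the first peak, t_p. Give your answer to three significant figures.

For a series RLC circuit (capacitor voltage as output), ω_n = 1/√(LC) = 1/√(197 mH · 95.1 µF) = 231 rad/s.
ζ = (R/2)·√(C/L) = (65.9/2)·√(95.1 µF/197 mH) = 0.724.
ω_d = ω_n√(1−ζ²) = 159 rad/s. t_p = π/ω_d = 0.0197 s.

t_p ≈ 0.0197 s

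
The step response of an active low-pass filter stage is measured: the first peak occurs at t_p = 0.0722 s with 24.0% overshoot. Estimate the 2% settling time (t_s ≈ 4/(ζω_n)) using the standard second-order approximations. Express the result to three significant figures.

t_s ≈ 0.202 s

The overshoot fixes ζ = −ln(OS)/√(π²+ln²(OS)) = 0.414.
t_p = π/ω_d ⇒ ω_d = 43.5 rad/s; then ω_n = ω_d/√(1−ζ²) = 47.8 rad/s.
t_s ≈ 4/(ζω_n) = 4/(0.414·47.8) = 0.202 s.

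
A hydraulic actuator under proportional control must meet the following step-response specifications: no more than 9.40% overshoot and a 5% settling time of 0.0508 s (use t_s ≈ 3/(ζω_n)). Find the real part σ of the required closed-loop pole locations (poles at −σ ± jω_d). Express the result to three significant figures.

σ ≈ 59.1

The settling-time spec alone fixes σ = ζω_n = 3/t_s = 3/0.0508 = 59.1.
(Overshoot then fixes ζ = 0.601 and hence ω_d = σ·√(1−ζ²)/ζ = 78.5 rad/s.)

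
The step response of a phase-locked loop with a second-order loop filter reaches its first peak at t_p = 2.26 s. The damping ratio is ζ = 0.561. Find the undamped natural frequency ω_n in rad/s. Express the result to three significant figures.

Peak time t_p = π/ω_d, so ω_d = π/t_p = π/2.26 = 1.39 rad/s.
ω_n = ω_d/√(1−ζ²) = 1.39/√0.685 = 1.68 rad/s.

ω_n ≈ 1.68 rad/s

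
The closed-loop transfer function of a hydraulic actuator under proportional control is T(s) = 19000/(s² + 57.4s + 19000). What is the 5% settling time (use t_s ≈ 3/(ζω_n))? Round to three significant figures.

Matching coefficients with s² + 2ζω_n s + ω_n² gives ω_n² = 19000 ⇒ ω_n = 138 rad/s, and ζ = 57.4/(2ω_n) = 0.208.
t_s ≈ 3/(ζω_n) = 3/(0.208·138) = 0.105 s.

t_s ≈ 0.105 s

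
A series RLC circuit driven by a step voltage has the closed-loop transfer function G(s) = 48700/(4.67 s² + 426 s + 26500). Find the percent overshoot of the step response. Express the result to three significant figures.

Dividing through by 4.67: denominator becomes s² + 91.22 s + 5675.
So ω_n = √5675 = 75.3 rad/s and ζ = 91.22/(2·75.3) = 0.605.
Overshoot: exp(−π·0.605/√(1−0.605²)) = 0.0916, i.e. 9.16%.

%OS ≈ 9.16%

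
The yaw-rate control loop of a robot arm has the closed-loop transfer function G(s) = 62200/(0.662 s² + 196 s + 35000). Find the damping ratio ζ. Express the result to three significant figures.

Dividing through by 0.662: denominator becomes s² + 296.1 s + 52870.
So ω_n = √52870 = 230 rad/s and ζ = 296.1/(2·230) = 0.644.

ζ ≈ 0.644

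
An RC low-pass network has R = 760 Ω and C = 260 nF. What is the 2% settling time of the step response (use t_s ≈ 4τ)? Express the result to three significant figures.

τ = RC = 760 × 260 nF = 0.000198 s.
t_s ≈ 4τ = 0.000790 s.

t_s ≈ 0.000790 s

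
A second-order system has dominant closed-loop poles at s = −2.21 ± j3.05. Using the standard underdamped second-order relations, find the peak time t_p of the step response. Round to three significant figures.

t_p = π/ω_d with ω_d = 3.05 (the imaginary part), so t_p = 1.03 s.

t_p ≈ 1.03 s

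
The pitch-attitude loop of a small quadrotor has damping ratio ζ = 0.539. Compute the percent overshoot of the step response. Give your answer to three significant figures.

%OS ≈ 13.4%

For an underdamped second-order system, %OS = 100·exp(−πζ/√(1−ζ²)).
πζ/√(1−ζ²) = π·0.539/√(1−0.291) = 2.010, so %OS = 100·e^(−2.010) = 13.4%.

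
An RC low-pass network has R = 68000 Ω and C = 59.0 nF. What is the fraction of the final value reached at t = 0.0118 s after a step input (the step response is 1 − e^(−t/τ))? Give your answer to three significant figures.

y/y_∞ ≈ 0.947

τ = RC = 68000 × 59.0 nF = 0.00401 s.
y(t)/y_∞ = 1 − e^(−t/τ) = 1 − e^(−0.0118/0.00401) = 1 − e^(−2.94) = 0.947.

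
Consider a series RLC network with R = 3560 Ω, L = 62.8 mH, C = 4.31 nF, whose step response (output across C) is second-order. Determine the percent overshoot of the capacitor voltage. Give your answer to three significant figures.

%OS ≈ 19.1%

For a series RLC circuit (capacitor voltage as output), ω_n = 1/√(LC) = 1/√(62.8 mH · 4.31 nF) = 60800 rad/s.
ζ = (R/2)·√(C/L) = (3560/2)·√(4.31 nF/62.8 mH) = 0.466.
%OS = 100·exp(−πζ/√(1−ζ²)) = 19.1%.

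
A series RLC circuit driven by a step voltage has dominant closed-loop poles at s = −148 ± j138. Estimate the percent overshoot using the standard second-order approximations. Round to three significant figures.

With σ = 148, ω_d = 138: ω_n = √(σ²+ω_d²) = 202 rad/s, ζ = σ/ω_n = 0.731.
%OS = 100·exp(−πζ/√(1−ζ²)) = 3.44%.

%OS ≈ 3.44%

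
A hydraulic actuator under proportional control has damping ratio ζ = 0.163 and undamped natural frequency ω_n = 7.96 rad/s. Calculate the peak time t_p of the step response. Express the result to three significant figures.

t_p ≈ 0.400 s

The damped frequency is ω_d = ω_n√(1−ζ²) = 7.96·√(1−0.0266) = 7.85 rad/s.
Peak time t_p = π/ω_d = π/7.85 = 0.400 s.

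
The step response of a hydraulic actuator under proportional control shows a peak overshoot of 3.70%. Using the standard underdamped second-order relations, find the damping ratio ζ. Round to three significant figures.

ζ = −ln(OS)/√(π² + (ln OS)²). With OS = 0.0370, ln OS = −3.297 and ζ = 3.297/4.554 = 0.724.

ζ ≈ 0.724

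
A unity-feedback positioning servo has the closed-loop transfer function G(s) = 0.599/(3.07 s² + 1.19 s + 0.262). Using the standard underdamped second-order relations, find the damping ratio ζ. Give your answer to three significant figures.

ζ ≈ 0.663

Dividing through by 3.07: denominator becomes s² + 0.3876 s + 0.08534.
So ω_n = √0.08534 = 0.292 rad/s and ζ = 0.3876/(2·0.292) = 0.663.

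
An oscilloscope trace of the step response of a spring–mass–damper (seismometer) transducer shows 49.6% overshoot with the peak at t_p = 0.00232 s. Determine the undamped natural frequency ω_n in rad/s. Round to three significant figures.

ω_n ≈ 1390 rad/s

From the overshoot, ζ = −ln(OS)/√(π²+ln²(OS)) = 0.218.
t_p = π/ω_d ⇒ ω_d = 1350 rad/s; then ω_n = ω_d/√(1−ζ²) = 1390 rad/s.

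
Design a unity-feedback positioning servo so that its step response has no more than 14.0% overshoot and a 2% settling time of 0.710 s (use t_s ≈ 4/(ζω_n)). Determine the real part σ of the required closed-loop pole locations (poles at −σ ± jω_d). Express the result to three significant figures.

σ ≈ 5.63

The settling-time spec alone fixes σ = ζω_n = 4/t_s = 4/0.710 = 5.63.
(Overshoot then fixes ζ = 0.531 and hence ω_d = σ·√(1−ζ²)/ζ = 9.00 rad/s.)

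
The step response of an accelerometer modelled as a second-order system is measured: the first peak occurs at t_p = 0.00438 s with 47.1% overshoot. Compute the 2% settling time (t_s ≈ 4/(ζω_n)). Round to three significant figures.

From the overshoot, ζ = −ln(OS)/√(π²+ln²(OS)) = 0.233.
From t_p = π/ω_d, ω_d = π/0.00438 = 717 rad/s, so ω_n = ω_d/√(1−ζ²) = 738 rad/s.
t_s ≈ 4/(ζω_n) = 4/(0.233·738) = 0.0233 s.

t_s ≈ 0.0233 s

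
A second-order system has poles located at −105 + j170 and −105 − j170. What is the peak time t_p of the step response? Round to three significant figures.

t_p ≈ 0.0185 s

t_p = π/ω_d with ω_d = 170 (the imaginary part), so t_p = 0.0185 s.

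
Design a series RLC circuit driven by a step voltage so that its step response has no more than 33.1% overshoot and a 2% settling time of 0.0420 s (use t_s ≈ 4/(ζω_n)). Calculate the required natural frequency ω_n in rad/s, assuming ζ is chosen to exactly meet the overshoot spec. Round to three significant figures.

ω_n ≈ 287 rad/s

Inverting the overshoot relation: ζ = |ln 0.331|/√(π² + ln²0.331) = 0.332.
From t_s ≈ 4/(ζω_n): ω_n = 4/(ζ·t_s) = 4/(0.332·0.0420) = 287 rad/s.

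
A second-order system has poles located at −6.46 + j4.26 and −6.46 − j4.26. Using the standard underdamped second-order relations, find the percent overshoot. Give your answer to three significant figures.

%OS ≈ 0.853%

The poles are at −σ ± jω_d with σ = 6.46 and ω_d = 4.26, so ω_n = √(σ²+ω_d²) = 7.74 rad/s and ζ = σ/ω_n = 0.835.
%OS = 100 e^{−πζ/√(1−ζ²)} with ζ = 0.835 gives 0.853%.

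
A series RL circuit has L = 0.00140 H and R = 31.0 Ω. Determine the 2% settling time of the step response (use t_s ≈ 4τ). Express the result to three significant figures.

τ = L/R = 0.00140/31.0 = 0.0000452 s.
t_s ≈ 4τ = 0.000181 s.

t_s ≈ 0.000181 s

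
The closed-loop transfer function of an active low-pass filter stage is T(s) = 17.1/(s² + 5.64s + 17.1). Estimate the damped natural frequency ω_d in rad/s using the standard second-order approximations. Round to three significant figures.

Comparing the denominator to s² + 2ζω_n s + ω_n²: ω_n = √17.1 = 4.14 rad/s, and 2ζω_n = 5.64 so ζ = 5.64/(2·4.14) = 0.682.
The damped frequency ω_d = ω_n√(1−ζ²) = 3.02 rad/s.

ω_d ≈ 3.02 rad/s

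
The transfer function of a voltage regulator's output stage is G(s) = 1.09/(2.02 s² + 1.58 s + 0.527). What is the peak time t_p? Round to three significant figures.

Dividing through by 2.02: denominator becomes s² + 0.7822 s + 0.2609.
So ω_n = √0.2609 = 0.511 rad/s and ζ = 0.7822/(2·0.511) = 0.766.
ω_d = ω_n√(1−ζ²) = 0.329 rad/s. t_p = π/ω_d = 9.56 s.

t_p ≈ 9.56 s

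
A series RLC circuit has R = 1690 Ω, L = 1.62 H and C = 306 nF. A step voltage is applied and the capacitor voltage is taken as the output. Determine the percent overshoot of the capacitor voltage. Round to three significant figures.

For a series RLC circuit (capacitor voltage as output), ω_n = 1/√(LC) = 1/√(1.62 H · 306 nF) = 1420 rad/s.
ζ = (R/2)·√(C/L) = (1690/2)·√(306 nF/1.62 H) = 0.367.
Overshoot: exp(−π·0.367/√(1−0.367²)) = 0.289, i.e. 28.9%.

%OS ≈ 28.9%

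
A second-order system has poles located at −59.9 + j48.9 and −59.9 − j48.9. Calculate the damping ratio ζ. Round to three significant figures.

With σ = 59.9, ω_d = 48.9: ω_n = √(σ²+ω_d²) = 77.3 rad/s, ζ = σ/ω_n = 0.775.

ζ ≈ 0.775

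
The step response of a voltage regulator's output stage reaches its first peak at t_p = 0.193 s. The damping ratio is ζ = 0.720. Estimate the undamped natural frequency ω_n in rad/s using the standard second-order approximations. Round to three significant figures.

Peak time t_p = π/ω_d, so ω_d = π/t_p = π/0.193 = 16.3 rad/s.
ω_n = ω_d/√(1−ζ²) = 16.3/√0.482 = 23.5 rad/s.

ω_n ≈ 23.5 rad/s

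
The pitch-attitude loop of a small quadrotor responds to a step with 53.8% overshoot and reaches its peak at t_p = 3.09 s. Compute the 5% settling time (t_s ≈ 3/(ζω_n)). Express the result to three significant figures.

The overshoot fixes ζ = −ln(OS)/√(π²+ln²(OS)) = 0.194.
t_p = π/ω_d ⇒ ω_d = 1.02 rad/s; then ω_n = ω_d/√(1−ζ²) = 1.04 rad/s.
t_s ≈ 3/(ζω_n) = 3/(0.194·1.04) = 15.0 s.

t_s ≈ 15.0 s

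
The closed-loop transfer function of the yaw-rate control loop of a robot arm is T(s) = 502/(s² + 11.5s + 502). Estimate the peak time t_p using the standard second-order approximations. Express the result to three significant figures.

ω_n = √502 = 22.4 rad/s; ζ = 11.5/(2·22.4) = 0.257.
The damped frequency ω_d = ω_n√(1−ζ²) = 21.7 rad/s. Then t_p = π/ω_d = 0.145 s.

t_p ≈ 0.145 s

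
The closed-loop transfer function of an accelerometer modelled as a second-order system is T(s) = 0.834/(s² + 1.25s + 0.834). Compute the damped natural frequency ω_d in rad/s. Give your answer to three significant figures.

ω_d ≈ 0.666 rad/s

ω_n = √0.834 = 0.913 rad/s; ζ = 1.25/(2·0.913) = 0.684.
ω_d = ω_n√(1−ζ²) = 0.666 rad/s.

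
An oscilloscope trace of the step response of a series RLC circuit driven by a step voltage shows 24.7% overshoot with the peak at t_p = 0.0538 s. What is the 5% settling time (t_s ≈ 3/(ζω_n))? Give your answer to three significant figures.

From the overshoot, ζ = −ln(OS)/√(π²+ln²(OS)) = 0.407.
t_p = π/ω_d ⇒ ω_d = 58.4 rad/s; then ω_n = ω_d/√(1−ζ²) = 63.9 rad/s.
t_s ≈ 3/(ζω_n) = 3/(0.407·63.9) = 0.115 s.

t_s ≈ 0.115 s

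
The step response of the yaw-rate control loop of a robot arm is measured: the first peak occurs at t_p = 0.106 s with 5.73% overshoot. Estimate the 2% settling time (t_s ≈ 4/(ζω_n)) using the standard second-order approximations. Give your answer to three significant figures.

t_s ≈ 0.148 s

From the overshoot, ζ = −ln(OS)/√(π²+ln²(OS)) = 0.673.
t_p = π/ω_d ⇒ ω_d = 29.6 rad/s; then ω_n = ω_d/√(1−ζ²) = 40.1 rad/s.
t_s ≈ 4/(ζω_n) = 4/(0.673·40.1) = 0.148 s.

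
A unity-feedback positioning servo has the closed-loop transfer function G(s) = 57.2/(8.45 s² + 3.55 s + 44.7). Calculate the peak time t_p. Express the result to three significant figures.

t_p ≈ 1.37 s

Dividing through by 8.45: denominator becomes s² + 0.4201 s + 5.290.
So ω_n = √5.290 = 2.30 rad/s and ζ = 0.4201/(2·2.30) = 0.0913.
ω_d = 2.30·√(1 − 0.0913²) = 2.29 rad/s. t_p = π/ω_d = 1.37 s.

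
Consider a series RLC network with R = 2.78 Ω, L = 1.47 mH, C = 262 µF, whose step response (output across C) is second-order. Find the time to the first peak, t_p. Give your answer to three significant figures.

For a series RLC circuit (capacitor voltage as output), ω_n = 1/√(LC) = 1/√(1.47 mH · 262 µF) = 1610 rad/s.
ζ = (R/2)·√(C/L) = (2.78/2)·√(262 µF/1.47 mH) = 0.587.
ω_d = 1610·√(1 − 0.587²) = 1300 rad/s. t_p = π/ω_d = 0.00241 s.

t_p ≈ 0.00241 s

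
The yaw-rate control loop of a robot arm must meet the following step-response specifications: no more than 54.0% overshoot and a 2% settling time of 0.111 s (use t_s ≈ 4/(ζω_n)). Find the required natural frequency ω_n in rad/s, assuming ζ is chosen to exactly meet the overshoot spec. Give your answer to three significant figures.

ω_n ≈ 187 rad/s

ζ = −ln(OS)/√(π² + (ln OS)²). With OS = 0.540, ln OS = −0.6162 and ζ = 0.6162/3.201 = 0.192.
Then ω_n = 4/(ζ t_s) = 4/(0.192 × 0.111) = 187 rad/s.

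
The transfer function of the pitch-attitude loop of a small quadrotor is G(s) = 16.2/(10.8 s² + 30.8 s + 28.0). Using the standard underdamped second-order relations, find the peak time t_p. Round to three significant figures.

t_p ≈ 4.20 s

Dividing through by 10.8: denominator becomes s² + 2.852 s + 2.593.
So ω_n = √2.593 = 1.61 rad/s and ζ = 2.852/(2·1.61) = 0.886.
ω_d = ω_n√(1−ζ²) = 0.748 rad/s. t_p = π/ω_d = 4.20 s.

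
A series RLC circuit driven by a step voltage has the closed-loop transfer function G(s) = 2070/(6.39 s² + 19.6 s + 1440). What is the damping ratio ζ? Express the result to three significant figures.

ζ ≈ 0.102

Dividing through by 6.39: denominator becomes s² + 3.067 s + 225.4.
So ω_n = √225.4 = 15.0 rad/s and ζ = 3.067/(2·15.0) = 0.102.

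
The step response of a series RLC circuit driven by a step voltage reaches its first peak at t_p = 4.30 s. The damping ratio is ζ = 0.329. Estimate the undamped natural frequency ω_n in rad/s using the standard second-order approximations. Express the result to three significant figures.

Peak time t_p = π/ω_d, so ω_d = π/t_p = π/4.30 = 0.731 rad/s.
ω_n = ω_d/√(1−ζ²) = 0.731/√0.892 = 0.774 rad/s.

ω_n ≈ 0.774 rad/s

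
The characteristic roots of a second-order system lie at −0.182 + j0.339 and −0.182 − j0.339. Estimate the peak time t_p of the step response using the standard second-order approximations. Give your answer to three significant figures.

t_p ≈ 9.27 s

t_p = π/ω_d with ω_d = 0.339 (the imaginary part), so t_p = 9.27 s.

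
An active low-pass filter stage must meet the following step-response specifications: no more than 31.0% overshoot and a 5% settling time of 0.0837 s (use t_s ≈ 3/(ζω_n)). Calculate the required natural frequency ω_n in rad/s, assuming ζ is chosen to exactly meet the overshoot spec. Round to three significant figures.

ζ = −ln(OS)/√(π² + (ln OS)²). With OS = 0.310, ln OS = −1.171 and ζ = 1.171/3.353 = 0.349.
Then ω_n = 3/(ζ t_s) = 3/(0.349 × 0.0837) = 103 rad/s.

ω_n ≈ 103 rad/s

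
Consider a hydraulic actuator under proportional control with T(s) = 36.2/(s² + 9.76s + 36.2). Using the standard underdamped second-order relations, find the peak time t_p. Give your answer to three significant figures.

t_p ≈ 0.893 s

Comparing the denominator to s² + 2ζω_n s + ω_n²: ω_n = √36.2 = 6.02 rad/s, and 2ζω_n = 9.76 so ζ = 9.76/(2·6.02) = 0.811.
ω_d = ω_n√(1−ζ²) = 3.52 rad/s. Then t_p = π/ω_d = 0.893 s.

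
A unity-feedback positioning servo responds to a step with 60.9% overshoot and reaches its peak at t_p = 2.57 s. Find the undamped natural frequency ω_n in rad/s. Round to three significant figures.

The overshoot fixes ζ = −ln(OS)/√(π²+ln²(OS)) = 0.156.
t_p = π/ω_d ⇒ ω_d = 1.22 rad/s; then ω_n = ω_d/√(1−ζ²) = 1.24 rad/s.

ω_n ≈ 1.24 rad/s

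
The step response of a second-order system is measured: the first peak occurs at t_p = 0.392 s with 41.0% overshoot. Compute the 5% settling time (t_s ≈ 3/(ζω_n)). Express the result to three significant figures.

The overshoot fixes ζ = −ln(OS)/√(π²+ln²(OS)) = 0.273.
t_p = π/ω_d ⇒ ω_d = 8.01 rad/s; then ω_n = ω_d/√(1−ζ²) = 8.33 rad/s.
t_s ≈ 3/(ζω_n) = 3/(0.273·8.33) = 1.32 s.

t_s ≈ 1.32 s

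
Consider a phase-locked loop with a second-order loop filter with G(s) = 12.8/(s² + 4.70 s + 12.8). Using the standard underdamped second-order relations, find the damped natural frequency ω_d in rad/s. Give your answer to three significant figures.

Matching coefficients with s² + 2ζω_n s + ω_n² gives ω_n² = 12.8 ⇒ ω_n = 3.58 rad/s, and ζ = 4.70/(2ω_n) = 0.657.
The damped frequency ω_d = ω_n√(1−ζ²) = 2.70 rad/s.

ω_d ≈ 2.70 rad/s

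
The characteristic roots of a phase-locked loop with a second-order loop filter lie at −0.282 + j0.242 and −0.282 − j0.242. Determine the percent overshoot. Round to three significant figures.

%OS ≈ 2.57%

|pole| = ω_n = √(0.282² + 0.242²) = 0.372 rad/s; ζ = cos θ = σ/ω_n = 0.759.
Overshoot: exp(−π·0.759/√(1−0.759²)) = 0.0257, i.e. 2.57%.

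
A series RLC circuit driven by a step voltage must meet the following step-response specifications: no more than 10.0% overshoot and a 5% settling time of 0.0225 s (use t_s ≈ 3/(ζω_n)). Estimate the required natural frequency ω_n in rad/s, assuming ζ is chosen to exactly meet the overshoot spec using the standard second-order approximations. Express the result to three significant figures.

Inverting the overshoot relation: ζ = |ln 0.100|/√(π² + ln²0.100) = 0.591.
Then ω_n = 3/(ζ t_s) = 3/(0.591 × 0.0225) = 226 rad/s.

ω_n ≈ 226 rad/s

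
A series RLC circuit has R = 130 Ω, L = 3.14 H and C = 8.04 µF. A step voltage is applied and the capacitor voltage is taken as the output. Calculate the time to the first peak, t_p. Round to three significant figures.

t_p ≈ 0.0159 s

For a series RLC circuit (capacitor voltage as output), ω_n = 1/√(LC) = 1/√(3.14 H · 8.04 µF) = 199 rad/s.
ζ = (R/2)·√(C/L) = (130/2)·√(8.04 µF/3.14 H) = 0.104.
The damped frequency ω_d = ω_n√(1−ζ²) = 198 rad/s. t_p = π/ω_d = 0.0159 s.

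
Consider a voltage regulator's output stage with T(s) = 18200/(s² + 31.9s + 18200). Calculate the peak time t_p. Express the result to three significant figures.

Comparing the denominator to s² + 2ζω_n s + ω_n²: ω_n = √18200 = 135 rad/s, and 2ζω_n = 31.9 so ζ = 31.9/(2·135) = 0.118.
The damped frequency ω_d = ω_n√(1−ζ²) = 134 rad/s. Then t_p = π/ω_d = 0.0235 s.

t_p ≈ 0.0235 s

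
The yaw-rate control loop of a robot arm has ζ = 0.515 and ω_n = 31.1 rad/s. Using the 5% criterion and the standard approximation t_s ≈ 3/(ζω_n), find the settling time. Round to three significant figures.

t_s ≈ 3/(ζω_n) = 3/(0.515 × 31.1) = 0.187 s.

t_s ≈ 0.187 s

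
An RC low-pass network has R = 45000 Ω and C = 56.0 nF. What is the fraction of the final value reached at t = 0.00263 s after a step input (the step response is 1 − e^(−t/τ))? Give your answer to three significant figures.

τ = RC = 45000 × 56.0 nF = 0.00252 s.
y(t)/y_∞ = 1 − e^(−t/τ) = 1 − e^(−0.00263/0.00252) = 1 − e^(−1.04) = 0.648.

y/y_∞ ≈ 0.648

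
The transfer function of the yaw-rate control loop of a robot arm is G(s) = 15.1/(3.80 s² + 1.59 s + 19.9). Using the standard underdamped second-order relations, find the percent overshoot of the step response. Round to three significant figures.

%OS ≈ 74.9%

Dividing through by 3.80: denominator becomes s² + 0.4184 s + 5.237.
So ω_n = √5.237 = 2.29 rad/s and ζ = 0.4184/(2·2.29) = 0.0914.
%OS = 100·exp(−πζ/√(1−ζ²)) = 74.9%.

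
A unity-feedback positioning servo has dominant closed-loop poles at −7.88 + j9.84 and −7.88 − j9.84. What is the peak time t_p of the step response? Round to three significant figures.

t_p ≈ 0.319 s

t_p = π/ω_d with ω_d = 9.84 (the imaginary part), so t_p = 0.319 s.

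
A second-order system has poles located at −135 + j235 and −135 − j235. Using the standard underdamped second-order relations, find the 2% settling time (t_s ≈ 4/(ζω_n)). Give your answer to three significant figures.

t_s ≈ 0.0296 s

For poles at −σ ± jω_d, ζω_n = σ = 135, so t_s ≈ 4/σ = 0.0296 s.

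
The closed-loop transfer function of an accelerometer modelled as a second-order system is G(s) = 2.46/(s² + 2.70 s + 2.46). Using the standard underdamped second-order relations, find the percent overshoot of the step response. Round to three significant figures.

%OS ≈ 0.493%

Comparing the denominator to s² + 2ζω_n s + ω_n²: ω_n = √2.46 = 1.57 rad/s, and 2ζω_n = 2.70 so ζ = 2.70/(2·1.57) = 0.861.
%OS = 100 e^{−πζ/√(1−ζ²)} with ζ = 0.861 gives 0.493%.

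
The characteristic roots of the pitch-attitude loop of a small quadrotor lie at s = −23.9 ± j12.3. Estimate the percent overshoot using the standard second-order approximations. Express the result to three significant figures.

|pole| = ω_n = √(23.9² + 12.3²) = 26.9 rad/s; ζ = cos θ = σ/ω_n = 0.889.
%OS = 100·exp(−πζ/√(1−ζ²)) = 0.223%.

%OS ≈ 0.223%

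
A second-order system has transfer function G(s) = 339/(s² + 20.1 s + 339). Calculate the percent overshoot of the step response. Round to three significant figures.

%OS ≈ 12.9%

Matching coefficients with s² + 2ζω_n s + ω_n² gives ω_n² = 339 ⇒ ω_n = 18.4 rad/s, and ζ = 20.1/(2ω_n) = 0.546.
%OS = 100·exp(−πζ/√(1−ζ²)) = 12.9%.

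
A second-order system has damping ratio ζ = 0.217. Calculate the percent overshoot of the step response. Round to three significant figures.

%OS ≈ 49.7%

For an underdamped second-order system, %OS = 100·exp(−πζ/√(1−ζ²)).
πζ/√(1−ζ²) = π·0.217/√(1−0.0471) = 0.6984, so %OS = 100·e^(−0.6984) = 49.7%.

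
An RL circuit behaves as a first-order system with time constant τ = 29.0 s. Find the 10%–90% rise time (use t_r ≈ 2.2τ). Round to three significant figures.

t_r ≈ 63.8 s

t_r ≈ 2.2τ = 63.8 s.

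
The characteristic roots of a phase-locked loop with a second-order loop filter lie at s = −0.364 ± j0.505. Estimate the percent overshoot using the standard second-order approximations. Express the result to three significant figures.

%OS ≈ 10.4%

|pole| = ω_n = √(0.364² + 0.505²) = 0.623 rad/s; ζ = cos θ = σ/ω_n = 0.585.
%OS = 100·exp(−πζ/√(1−ζ²)) = 10.4%.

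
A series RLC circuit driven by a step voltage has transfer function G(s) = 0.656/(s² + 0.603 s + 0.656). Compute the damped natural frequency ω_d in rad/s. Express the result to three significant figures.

ω_d ≈ 0.752 rad/s

Matching coefficients with s² + 2ζω_n s + ω_n² gives ω_n² = 0.656 ⇒ ω_n = 0.810 rad/s, and ζ = 0.603/(2ω_n) = 0.372.
ω_d = 0.810·√(1 − 0.372²) = 0.752 rad/s.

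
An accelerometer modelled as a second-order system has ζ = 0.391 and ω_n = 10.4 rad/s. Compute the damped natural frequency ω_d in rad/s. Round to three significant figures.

ω_d = ω_n√(1−ζ²) = 10.4·√0.847 = 9.57 rad/s.

ω_d ≈ 9.57 rad/s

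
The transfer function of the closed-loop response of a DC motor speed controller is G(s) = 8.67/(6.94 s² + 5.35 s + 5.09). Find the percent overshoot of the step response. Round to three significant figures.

Dividing through by 6.94: denominator becomes s² + 0.7709 s + 0.7334.
So ω_n = √0.7334 = 0.856 rad/s and ζ = 0.7709/(2·0.856) = 0.450.
Overshoot: exp(−π·0.450/√(1−0.450²)) = 0.205, i.e. 20.5%.

%OS ≈ 20.5%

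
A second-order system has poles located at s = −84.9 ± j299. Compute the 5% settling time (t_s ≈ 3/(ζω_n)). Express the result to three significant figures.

t_s ≈ 0.0353 s

For poles at −σ ± jω_d, ζω_n = σ = 84.9, so t_s ≈ 3/σ = 0.0353 s.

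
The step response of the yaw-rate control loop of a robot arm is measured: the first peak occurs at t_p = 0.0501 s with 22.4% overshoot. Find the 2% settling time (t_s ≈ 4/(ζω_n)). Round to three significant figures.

The overshoot fixes ζ = −ln(OS)/√(π²+ln²(OS)) = 0.430.
t_p = π/ω_d ⇒ ω_d = 62.7 rad/s; then ω_n = ω_d/√(1−ζ²) = 69.5 rad/s.
t_s ≈ 4/(ζω_n) = 4/(0.430·69.5) = 0.134 s.

t_s ≈ 0.134 s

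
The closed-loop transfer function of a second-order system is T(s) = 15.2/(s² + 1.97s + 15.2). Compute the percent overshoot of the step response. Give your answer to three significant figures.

Matching coefficients with s² + 2ζω_n s + ω_n² gives ω_n² = 15.2 ⇒ ω_n = 3.90 rad/s, and ζ = 1.97/(2ω_n) = 0.253.
Overshoot: exp(−π·0.253/√(1−0.253²)) = 0.440, i.e. 44.0%.

%OS ≈ 44.0%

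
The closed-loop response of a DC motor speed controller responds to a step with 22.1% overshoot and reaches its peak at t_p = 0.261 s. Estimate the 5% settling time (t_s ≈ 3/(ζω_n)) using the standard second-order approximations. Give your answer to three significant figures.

t_s ≈ 0.519 s

From the overshoot, ζ = −ln(OS)/√(π²+ln²(OS)) = 0.433.
From t_p = π/ω_d, ω_d = π/0.261 = 12.0 rad/s, so ω_n = ω_d/√(1−ζ²) = 13.4 rad/s.
t_s ≈ 3/(ζω_n) = 3/(0.433·13.4) = 0.519 s.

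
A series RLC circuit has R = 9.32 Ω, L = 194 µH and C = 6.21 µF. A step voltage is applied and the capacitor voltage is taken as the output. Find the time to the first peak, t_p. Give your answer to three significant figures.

For a series RLC circuit (capacitor voltage as output), ω_n = 1/√(LC) = 1/√(194 µH · 6.21 µF) = 28800 rad/s.
ζ = (R/2)·√(C/L) = (9.32/2)·√(6.21 µF/194 µH) = 0.834.
ω_d = 28800·√(1 − 0.834²) = 15900 rad/s. t_p = π/ω_d = 0.000197 s.

t_p ≈ 0.000197 s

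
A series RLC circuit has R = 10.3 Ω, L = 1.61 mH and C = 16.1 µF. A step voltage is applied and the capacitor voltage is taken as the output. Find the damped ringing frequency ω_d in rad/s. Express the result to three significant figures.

For a series RLC circuit (capacitor voltage as output), ω_n = 1/√(LC) = 1/√(1.61 mH · 16.1 µF) = 6210 rad/s.
ζ = (R/2)·√(C/L) = (10.3/2)·√(16.1 µF/1.61 mH) = 0.515.
ω_d = 6210·√(1 − 0.515²) = 5320 rad/s.

ω_d ≈ 5320 rad/s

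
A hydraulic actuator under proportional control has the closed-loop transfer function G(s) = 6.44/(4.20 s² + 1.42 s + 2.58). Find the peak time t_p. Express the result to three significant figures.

Dividing through by 4.20: denominator becomes s² + 0.3381 s + 0.6143.
So ω_n = √0.6143 = 0.784 rad/s and ζ = 0.3381/(2·0.784) = 0.216.
ω_d = 0.784·√(1 − 0.216²) = 0.765 rad/s. t_p = π/ω_d = 4.10 s.

t_p ≈ 4.10 s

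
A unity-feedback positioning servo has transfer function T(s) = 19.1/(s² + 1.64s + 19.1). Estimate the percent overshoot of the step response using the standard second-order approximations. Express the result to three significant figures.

%OS ≈ 54.9%

Comparing the denominator to s² + 2ζω_n s + ω_n²: ω_n = √19.1 = 4.37 rad/s, and 2ζω_n = 1.64 so ζ = 1.64/(2·4.37) = 0.188.
%OS = 100·exp(−πζ/√(1−ζ²)) = 54.9%.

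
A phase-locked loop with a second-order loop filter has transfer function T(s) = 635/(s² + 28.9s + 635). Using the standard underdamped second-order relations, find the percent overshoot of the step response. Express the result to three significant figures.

Comparing the denominator to s² + 2ζω_n s + ω_n²: ω_n = √635 = 25.2 rad/s, and 2ζω_n = 28.9 so ζ = 28.9/(2·25.2) = 0.573.
%OS = 100·exp(−πζ/√(1−ζ²)) = 11.1%.

%OS ≈ 11.1%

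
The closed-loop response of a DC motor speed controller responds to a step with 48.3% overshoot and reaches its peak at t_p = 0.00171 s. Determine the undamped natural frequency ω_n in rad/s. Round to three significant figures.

ω_n ≈ 1890 rad/s

The overshoot fixes ζ = −ln(OS)/√(π²+ln²(OS)) = 0.226.
From t_p = π/ω_d, ω_d = π/0.00171 = 1840 rad/s, so ω_n = ω_d/√(1−ζ²) = 1890 rad/s.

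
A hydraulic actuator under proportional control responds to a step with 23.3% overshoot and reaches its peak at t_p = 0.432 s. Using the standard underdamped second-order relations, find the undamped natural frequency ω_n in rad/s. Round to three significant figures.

ζ from %OS: ζ = |ln 0.233|/√(π²+ln²0.233) = 0.421.
t_p = π/ω_d ⇒ ω_d = 7.27 rad/s; then ω_n = ω_d/√(1−ζ²) = 8.02 rad/s.

ω_n ≈ 8.02 rad/s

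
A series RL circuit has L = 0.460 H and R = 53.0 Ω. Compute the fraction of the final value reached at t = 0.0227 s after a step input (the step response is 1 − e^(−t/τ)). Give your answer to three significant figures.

τ = L/R = 0.460/53.0 = 0.00868 s.
y(t)/y_∞ = 1 − e^(−t/τ) = 1 − e^(−0.0227/0.00868) = 1 − e^(−2.62) = 0.927.

y/y_∞ ≈ 0.927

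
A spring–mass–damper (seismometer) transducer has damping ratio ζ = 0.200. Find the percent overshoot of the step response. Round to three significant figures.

%OS ≈ 52.7%

For an underdamped second-order system, %OS = 100·exp(−πζ/√(1−ζ²)).
πζ/√(1−ζ²) = π·0.200/√(1−0.0400) = 0.6413, so %OS = 100·e^(−0.6413) = 52.7%.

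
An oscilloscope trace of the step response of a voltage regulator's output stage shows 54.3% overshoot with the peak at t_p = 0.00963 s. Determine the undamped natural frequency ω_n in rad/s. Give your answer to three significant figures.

ω_n ≈ 332 rad/s

The overshoot fixes ζ = −ln(OS)/√(π²+ln²(OS)) = 0.191.
t_p = π/ω_d ⇒ ω_d = 326 rad/s; then ω_n = ω_d/√(1−ζ²) = 332 rad/s.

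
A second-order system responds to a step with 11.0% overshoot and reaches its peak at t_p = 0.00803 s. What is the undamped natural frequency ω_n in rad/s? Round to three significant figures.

ω_n ≈ 478 rad/s

ζ from %OS: ζ = |ln 0.110|/√(π²+ln²0.110) = 0.575.
t_p = π/ω_d ⇒ ω_d = 391 rad/s; then ω_n = ω_d/√(1−ζ²) = 478 rad/s.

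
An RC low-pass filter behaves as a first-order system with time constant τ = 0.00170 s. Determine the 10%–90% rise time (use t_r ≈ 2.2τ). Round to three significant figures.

t_r ≈ 2.2τ = 0.00374 s.

t_r ≈ 0.00374 s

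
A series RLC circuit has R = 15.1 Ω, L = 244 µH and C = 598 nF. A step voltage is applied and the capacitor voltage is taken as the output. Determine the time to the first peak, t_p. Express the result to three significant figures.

t_p ≈ 0.0000409 s

For a series RLC circuit (capacitor voltage as output), ω_n = 1/√(LC) = 1/√(244 µH · 598 nF) = 82800 rad/s.
ζ = (R/2)·√(C/L) = (15.1/2)·√(598 nF/244 µH) = 0.374.
The damped frequency ω_d = ω_n√(1−ζ²) = 76800 rad/s. t_p = π/ω_d = 0.0000409 s.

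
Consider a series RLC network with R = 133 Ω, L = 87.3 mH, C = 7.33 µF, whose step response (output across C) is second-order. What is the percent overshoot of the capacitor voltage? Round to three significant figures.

For a series RLC circuit (capacitor voltage as output), ω_n = 1/√(LC) = 1/√(87.3 mH · 7.33 µF) = 1250 rad/s.
ζ = (R/2)·√(C/L) = (133/2)·√(7.33 µF/87.3 mH) = 0.609.
%OS = 100·exp(−πζ/√(1−ζ²)) = 8.94%.

%OS ≈ 8.94%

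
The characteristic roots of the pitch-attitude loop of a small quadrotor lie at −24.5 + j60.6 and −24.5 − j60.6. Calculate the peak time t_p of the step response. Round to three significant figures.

t_p ≈ 0.0518 s

t_p = π/ω_d with ω_d = 60.6 (the imaginary part), so t_p = 0.0518 s.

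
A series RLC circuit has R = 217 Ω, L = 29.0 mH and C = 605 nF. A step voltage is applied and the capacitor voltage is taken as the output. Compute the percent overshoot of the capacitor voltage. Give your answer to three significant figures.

%OS ≈ 16.7%

For a series RLC circuit (capacitor voltage as output), ω_n = 1/√(LC) = 1/√(29.0 mH · 605 nF) = 7550 rad/s.
ζ = (R/2)·√(C/L) = (217/2)·√(605 nF/29.0 mH) = 0.496.
Overshoot: exp(−π·0.496/√(1−0.496²)) = 0.167, i.e. 16.7%.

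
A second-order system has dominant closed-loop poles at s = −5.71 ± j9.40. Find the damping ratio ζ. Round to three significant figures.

The poles are at −σ ± jω_d with σ = 5.71 and ω_d = 9.40, so ω_n = √(σ²+ω_d²) = 11.0 rad/s and ζ = σ/ω_n = 0.519.

ζ ≈ 0.519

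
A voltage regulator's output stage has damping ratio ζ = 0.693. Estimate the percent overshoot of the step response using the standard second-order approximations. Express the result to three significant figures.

For an underdamped second-order system, %OS = 100·exp(−πζ/√(1−ζ²)).
πζ/√(1−ζ²) = π·0.693/√(1−0.480) = 3.020, so %OS = 100·e^(−3.020) = 4.88%.

%OS ≈ 4.88%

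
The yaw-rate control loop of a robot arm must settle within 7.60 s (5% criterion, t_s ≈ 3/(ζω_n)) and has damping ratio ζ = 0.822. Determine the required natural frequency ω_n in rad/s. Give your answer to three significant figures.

Rearranging t_s ≈ 3/(ζω_n) gives ω_n = 3/(ζ·t_s) = 3/(0.822 × 7.60) = 0.480 rad/s.

ω_n ≈ 0.480 rad/s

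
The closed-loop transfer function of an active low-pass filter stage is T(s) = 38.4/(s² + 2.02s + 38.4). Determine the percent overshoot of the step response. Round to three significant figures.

Matching coefficients with s² + 2ζω_n s + ω_n² gives ω_n² = 38.4 ⇒ ω_n = 6.20 rad/s, and ζ = 2.02/(2ω_n) = 0.163.
Overshoot: exp(−π·0.163/√(1−0.163²)) = 0.595, i.e. 59.5%.

%OS ≈ 59.5%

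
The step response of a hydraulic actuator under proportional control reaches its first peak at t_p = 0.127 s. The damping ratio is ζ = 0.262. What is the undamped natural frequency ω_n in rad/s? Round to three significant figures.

Peak time t_p = π/ω_d, so ω_d = π/t_p = π/0.127 = 24.7 rad/s.
ω_n = ω_d/√(1−ζ²) = 24.7/√0.931 = 25.6 rad/s.

ω_n ≈ 25.6 rad/s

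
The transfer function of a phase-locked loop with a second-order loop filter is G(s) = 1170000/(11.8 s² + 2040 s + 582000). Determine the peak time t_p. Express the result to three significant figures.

Dividing through by 11.8: denominator becomes s² + 172.9 s + 49320.
So ω_n = √49320 = 222 rad/s and ζ = 172.9/(2·222) = 0.389.
ω_d = ω_n√(1−ζ²) = 205 rad/s. t_p = π/ω_d = 0.0154 s.

t_p ≈ 0.0154 s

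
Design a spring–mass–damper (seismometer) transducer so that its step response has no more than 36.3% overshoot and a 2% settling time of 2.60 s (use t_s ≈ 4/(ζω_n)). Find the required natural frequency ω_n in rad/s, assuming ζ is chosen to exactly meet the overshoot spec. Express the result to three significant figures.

ω_n ≈ 5.01 rad/s

From %OS = 100·exp(−πζ/√(1−ζ²)), invert to get ζ = −ln(OS)/√(π² + ln²(OS)) with OS = 0.363.
−ln 0.363 = 1.013, so ζ = 1.013/√(π² + 1.027) = 0.307.
From t_s ≈ 4/(ζω_n): ω_n = 4/(ζ·t_s) = 4/(0.307·2.60) = 5.01 rad/s.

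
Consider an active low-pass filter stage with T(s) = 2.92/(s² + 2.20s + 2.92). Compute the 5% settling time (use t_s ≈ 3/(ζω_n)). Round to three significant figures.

t_s ≈ 2.73 s

Comparing the denominator to s² + 2ζω_n s + ω_n²: ω_n = √2.92 = 1.71 rad/s, and 2ζω_n = 2.20 so ζ = 2.20/(2·1.71) = 0.644.
t_s ≈ 3/(ζω_n) = 3/(0.644·1.71) = 2.73 s.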